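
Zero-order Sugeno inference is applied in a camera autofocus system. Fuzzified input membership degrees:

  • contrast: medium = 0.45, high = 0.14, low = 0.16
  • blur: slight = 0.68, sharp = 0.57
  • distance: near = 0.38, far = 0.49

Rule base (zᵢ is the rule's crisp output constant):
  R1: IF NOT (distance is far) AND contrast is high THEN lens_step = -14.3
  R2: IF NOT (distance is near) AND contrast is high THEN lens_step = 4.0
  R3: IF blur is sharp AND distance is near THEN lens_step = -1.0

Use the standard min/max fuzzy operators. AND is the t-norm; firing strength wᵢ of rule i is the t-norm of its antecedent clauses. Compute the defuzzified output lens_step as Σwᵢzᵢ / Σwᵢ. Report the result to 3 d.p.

R1 (z=-14.3): ¬far=1−0.49=0.51, high=0.14; AND[min(a, b)] → w = 0.14
R2 (z=4.0): ¬near=1−0.38=0.62, high=0.14; AND[min(a, b)] → w = 0.14
R3 (z=-1.0): sharp=0.57, near=0.38; AND[min(a, b)] → w = 0.38
Weighted average = (0.14·-14.3 + 0.14·4.0 + 0.38·-1.0) / (0.14 + 0.14 + 0.38)
  = -1.8220 / 0.6600 = -2.761

-2.761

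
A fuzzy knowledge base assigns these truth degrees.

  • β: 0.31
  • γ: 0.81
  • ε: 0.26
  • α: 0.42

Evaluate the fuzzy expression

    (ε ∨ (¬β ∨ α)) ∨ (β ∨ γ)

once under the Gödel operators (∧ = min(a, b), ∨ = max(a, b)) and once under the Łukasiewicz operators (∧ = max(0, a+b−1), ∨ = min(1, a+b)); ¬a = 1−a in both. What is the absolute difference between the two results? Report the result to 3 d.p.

0.190

Under Gödel:
  ¬β = 1 − 0.31 = 0.69
  ¬β ∨ α = max(a, b) on (0.69, 0.42) = 0.69
  ε ∨ (¬β ∨ α) = max(a, b) on (0.26, 0.69) = 0.69
  β ∨ γ = max(a, b) on (0.31, 0.81) = 0.81
  (ε ∨ (¬β ∨ α)) ∨ (β ∨ γ) = max(a, b) on (0.69, 0.81) = 0.81
  → value = 0.8100
Under Łukasiewicz:
  ¬β = 1 − 0.31 = 0.69
  ¬β ∨ α = min(1, a+b) on (0.69, 0.42) = 1.00
  ε ∨ (¬β ∨ α) = min(1, a+b) on (0.26, 1.00) = 1.00
  β ∨ γ = min(1, a+b) on (0.31, 0.81) = 1.00
  (ε ∨ (¬β ∨ α)) ∨ (β ∨ γ) = min(1, a+b) on (1.00, 1.00) = 1.00
  → value = 1.0000
|0.8100 − 1.0000| = 0.190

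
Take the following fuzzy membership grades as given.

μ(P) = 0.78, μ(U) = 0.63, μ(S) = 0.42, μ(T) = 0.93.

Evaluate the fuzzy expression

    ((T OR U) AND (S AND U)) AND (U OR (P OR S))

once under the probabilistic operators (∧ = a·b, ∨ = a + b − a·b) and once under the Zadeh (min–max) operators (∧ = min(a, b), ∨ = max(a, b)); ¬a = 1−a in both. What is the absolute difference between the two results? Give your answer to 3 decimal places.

Under probabilistic:
  T OR U = a + b − a·b on (0.9300, 0.6300) = 0.9741
  S AND U = a·b on (0.4200, 0.6300) = 0.2646
  (T OR U) AND (S AND U) = a·b on (0.9741, 0.2646) = 0.2577
  P OR S = a + b − a·b on (0.7800, 0.4200) = 0.8724
  U OR (P OR S) = a + b − a·b on (0.6300, 0.8724) = 0.9528
  ((T OR U) AND (S AND U)) AND (U OR (P OR S)) = a·b on (0.2577, 0.9528) = 0.2456
  → value = 0.2456
Under Zadeh (min–max):
  T OR U = max(a, b) on (0.93, 0.63) = 0.93
  S AND U = min(a, b) on (0.42, 0.63) = 0.42
  (T OR U) AND (S AND U) = min(a, b) on (0.93, 0.42) = 0.42
  P OR S = max(a, b) on (0.78, 0.42) = 0.78
  U OR (P OR S) = max(a, b) on (0.63, 0.78) = 0.78
  ((T OR U) AND (S AND U)) AND (U OR (P OR S)) = min(a, b) on (0.42, 0.78) = 0.42
  → value = 0.4200
|0.2456 − 0.4200| = 0.174

0.174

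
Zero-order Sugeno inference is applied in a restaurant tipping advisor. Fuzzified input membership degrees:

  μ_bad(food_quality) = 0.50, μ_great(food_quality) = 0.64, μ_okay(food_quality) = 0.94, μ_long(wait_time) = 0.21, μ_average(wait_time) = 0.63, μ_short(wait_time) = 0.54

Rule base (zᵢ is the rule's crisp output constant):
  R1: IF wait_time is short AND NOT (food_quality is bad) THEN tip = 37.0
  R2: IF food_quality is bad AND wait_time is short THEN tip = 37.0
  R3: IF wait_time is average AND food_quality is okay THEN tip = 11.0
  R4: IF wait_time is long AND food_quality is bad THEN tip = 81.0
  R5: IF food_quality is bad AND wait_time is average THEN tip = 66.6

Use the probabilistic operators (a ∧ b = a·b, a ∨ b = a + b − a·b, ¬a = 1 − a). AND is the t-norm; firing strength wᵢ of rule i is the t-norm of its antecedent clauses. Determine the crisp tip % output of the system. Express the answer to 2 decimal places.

36.06

R1 (z=37.0): short=0.54, ¬bad=1−0.50=0.50; AND[a·b] → w = 0.2700
R2 (z=37.0): bad=0.50, short=0.54; AND[a·b] → w = 0.2700
R3 (z=11.0): average=0.63, okay=0.94; AND[a·b] → w = 0.5922
R4 (z=81.0): long=0.21, bad=0.50; AND[a·b] → w = 0.1050
R5 (z=66.6): bad=0.50, average=0.63; AND[a·b] → w = 0.3150
Weighted average = (0.2700·37.0 + 0.2700·37.0 + 0.5922·11.0 + 0.1050·81.0 + 0.3150·66.6) / (0.2700 + 0.2700 + 0.5922 + 0.1050 + 0.3150)
  = 55.9782 / 1.5522 = 36.06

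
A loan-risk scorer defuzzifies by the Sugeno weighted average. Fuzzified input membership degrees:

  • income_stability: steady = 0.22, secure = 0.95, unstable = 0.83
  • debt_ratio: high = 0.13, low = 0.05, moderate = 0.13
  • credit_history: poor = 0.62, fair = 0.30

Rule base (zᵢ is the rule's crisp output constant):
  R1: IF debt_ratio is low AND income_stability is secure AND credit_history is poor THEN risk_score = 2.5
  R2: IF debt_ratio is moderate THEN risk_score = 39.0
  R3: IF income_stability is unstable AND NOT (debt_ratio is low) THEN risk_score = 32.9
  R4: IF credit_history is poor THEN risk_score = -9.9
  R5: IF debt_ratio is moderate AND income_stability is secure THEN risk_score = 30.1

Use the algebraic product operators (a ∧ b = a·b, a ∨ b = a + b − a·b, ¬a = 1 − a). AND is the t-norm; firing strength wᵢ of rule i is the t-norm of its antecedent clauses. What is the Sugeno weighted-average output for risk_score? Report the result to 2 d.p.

16.95

R1 (z=2.5): low=0.05, secure=0.95, poor=0.62; AND[a·b] → w = 0.0295
R2 (z=39.0): moderate=0.13 → w = 0.1300
R3 (z=32.9): unstable=0.83, ¬low=1−0.05=0.95; AND[a·b] → w = 0.7885
R4 (z=-9.9): poor=0.62 → w = 0.6200
R5 (z=30.1): moderate=0.13, secure=0.95; AND[a·b] → w = 0.1235
Weighted average = (0.0295·2.5 + 0.1300·39.0 + 0.7885·32.9 + 0.6200·-9.9 + 0.1235·30.1) / (0.0295 + 0.1300 + 0.7885 + 0.6200 + 0.1235)
  = 28.6646 / 1.6914 = 16.95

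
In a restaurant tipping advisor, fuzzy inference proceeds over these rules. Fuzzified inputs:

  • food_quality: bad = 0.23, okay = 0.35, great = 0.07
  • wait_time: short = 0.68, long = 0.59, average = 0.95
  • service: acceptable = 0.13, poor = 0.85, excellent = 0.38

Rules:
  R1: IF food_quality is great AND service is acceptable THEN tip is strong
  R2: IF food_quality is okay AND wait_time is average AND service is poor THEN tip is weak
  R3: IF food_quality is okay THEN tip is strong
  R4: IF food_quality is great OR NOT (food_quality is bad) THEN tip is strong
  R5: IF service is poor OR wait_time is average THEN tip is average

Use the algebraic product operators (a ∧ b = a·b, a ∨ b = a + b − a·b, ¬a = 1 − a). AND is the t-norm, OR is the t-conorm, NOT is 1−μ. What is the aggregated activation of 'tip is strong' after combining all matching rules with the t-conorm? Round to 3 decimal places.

0.862

R1: great=0.07, acceptable=0.13; AND[a·b] → w = 0.0091
R2: okay=0.35, average=0.95, poor=0.85; AND[a·b] → w = 0.2826
R3: okay=0.35 → w = 0.3500
R4: great=0.07, ¬bad=1−0.23=0.77; OR[a + b − a·b] → w = 0.7861
R5: poor=0.85, average=0.95; OR[a + b − a·b] → w = 0.9925
Rules with consequent 'strong': {R1, R3, R4} → strengths 0.0091, 0.3500, 0.7861
Aggregate via t-conorm [a + b − a·b]: 0.8622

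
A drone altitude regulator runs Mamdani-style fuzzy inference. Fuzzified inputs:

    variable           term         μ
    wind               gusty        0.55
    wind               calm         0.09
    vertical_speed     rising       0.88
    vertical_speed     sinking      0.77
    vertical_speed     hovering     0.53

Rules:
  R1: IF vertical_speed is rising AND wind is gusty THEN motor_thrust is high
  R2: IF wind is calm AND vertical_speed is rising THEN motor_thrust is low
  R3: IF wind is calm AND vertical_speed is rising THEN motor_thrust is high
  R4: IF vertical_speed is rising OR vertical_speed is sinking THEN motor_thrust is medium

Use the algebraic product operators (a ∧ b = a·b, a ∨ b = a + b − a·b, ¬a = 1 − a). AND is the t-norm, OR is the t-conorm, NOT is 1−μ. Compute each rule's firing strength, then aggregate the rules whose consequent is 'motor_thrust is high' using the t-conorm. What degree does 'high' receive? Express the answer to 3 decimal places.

R1: rising=0.88, gusty=0.55; AND[a·b] → w = 0.4840
R2: calm=0.09, rising=0.88; AND[a·b] → w = 0.0792
R3: calm=0.09, rising=0.88; AND[a·b] → w = 0.0792
R4: rising=0.88, sinking=0.77; OR[a + b − a·b] → w = 0.9724
Rules with consequent 'high': {R1, R3} → strengths 0.4840, 0.0792
Aggregate via t-conorm [a + b − a·b]: 0.5249

0.525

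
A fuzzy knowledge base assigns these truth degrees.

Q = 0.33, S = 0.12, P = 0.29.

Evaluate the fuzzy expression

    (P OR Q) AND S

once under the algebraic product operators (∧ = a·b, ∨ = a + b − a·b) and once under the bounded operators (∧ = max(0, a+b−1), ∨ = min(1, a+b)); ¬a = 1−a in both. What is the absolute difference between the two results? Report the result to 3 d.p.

Under algebraic product:
  P OR Q = a + b − a·b on (0.2900, 0.3300) = 0.5243
  (P OR Q) AND S = a·b on (0.5243, 0.1200) = 0.0629
  → value = 0.0629
Under bounded:
  P OR Q = min(1, a+b) on (0.29, 0.33) = 0.62
  (P OR Q) AND S = max(0, a+b−1) on (0.62, 0.12) = 0.00
  → value = 0.0000
|0.0629 − 0.0000| = 0.063

0.063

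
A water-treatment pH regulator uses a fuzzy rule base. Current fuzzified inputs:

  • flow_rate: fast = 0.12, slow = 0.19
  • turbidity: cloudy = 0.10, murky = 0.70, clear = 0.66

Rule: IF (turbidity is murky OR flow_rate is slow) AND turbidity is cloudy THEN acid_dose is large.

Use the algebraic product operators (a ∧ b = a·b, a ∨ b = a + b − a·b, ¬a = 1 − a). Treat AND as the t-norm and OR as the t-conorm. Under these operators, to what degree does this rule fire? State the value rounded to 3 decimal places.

firing strength: (murky=0.70 OR slow=0.19) = 0.7570; AND[a·b] with cloudy=0.10 → w = 0.0757

0.076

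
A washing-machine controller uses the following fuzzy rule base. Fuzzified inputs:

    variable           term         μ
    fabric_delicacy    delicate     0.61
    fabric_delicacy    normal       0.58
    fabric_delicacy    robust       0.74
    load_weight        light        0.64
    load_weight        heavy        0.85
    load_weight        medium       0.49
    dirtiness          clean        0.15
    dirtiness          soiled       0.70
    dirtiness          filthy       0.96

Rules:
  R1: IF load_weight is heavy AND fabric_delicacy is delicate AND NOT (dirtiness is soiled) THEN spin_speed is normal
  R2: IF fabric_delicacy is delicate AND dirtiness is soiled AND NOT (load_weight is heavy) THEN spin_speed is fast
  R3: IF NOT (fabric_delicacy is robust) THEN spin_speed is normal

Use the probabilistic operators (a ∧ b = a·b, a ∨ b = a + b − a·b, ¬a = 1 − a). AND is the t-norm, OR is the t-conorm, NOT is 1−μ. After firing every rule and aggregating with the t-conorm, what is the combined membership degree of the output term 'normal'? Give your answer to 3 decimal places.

R1: heavy=0.85, delicate=0.61, ¬soiled=1−0.70=0.30; AND[a·b] → w = 0.1556
R2: delicate=0.61, soiled=0.70, ¬heavy=1−0.85=0.15; AND[a·b] → w = 0.0641
R3: ¬robust=1−0.74=0.26 → w = 0.2600
Rules with consequent 'normal': {R1, R3} → strengths 0.1556, 0.2600
Aggregate via t-conorm [a + b − a·b]: 0.3751

0.375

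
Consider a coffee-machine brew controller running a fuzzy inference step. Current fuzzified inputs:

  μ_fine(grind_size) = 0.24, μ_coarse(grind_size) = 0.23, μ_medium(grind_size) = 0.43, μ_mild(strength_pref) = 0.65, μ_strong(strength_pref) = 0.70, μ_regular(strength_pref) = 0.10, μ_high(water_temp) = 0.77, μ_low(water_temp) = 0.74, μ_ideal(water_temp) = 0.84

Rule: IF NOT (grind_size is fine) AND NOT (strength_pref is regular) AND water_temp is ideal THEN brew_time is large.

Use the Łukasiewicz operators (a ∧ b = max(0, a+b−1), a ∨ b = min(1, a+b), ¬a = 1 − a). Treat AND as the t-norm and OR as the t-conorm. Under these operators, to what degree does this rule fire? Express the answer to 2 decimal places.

firing strength: ¬fine=1−0.24=0.76, ¬regular=1−0.10=0.90, ideal=0.84; AND[max(0, a+b−1)] → w = 0.50

0.50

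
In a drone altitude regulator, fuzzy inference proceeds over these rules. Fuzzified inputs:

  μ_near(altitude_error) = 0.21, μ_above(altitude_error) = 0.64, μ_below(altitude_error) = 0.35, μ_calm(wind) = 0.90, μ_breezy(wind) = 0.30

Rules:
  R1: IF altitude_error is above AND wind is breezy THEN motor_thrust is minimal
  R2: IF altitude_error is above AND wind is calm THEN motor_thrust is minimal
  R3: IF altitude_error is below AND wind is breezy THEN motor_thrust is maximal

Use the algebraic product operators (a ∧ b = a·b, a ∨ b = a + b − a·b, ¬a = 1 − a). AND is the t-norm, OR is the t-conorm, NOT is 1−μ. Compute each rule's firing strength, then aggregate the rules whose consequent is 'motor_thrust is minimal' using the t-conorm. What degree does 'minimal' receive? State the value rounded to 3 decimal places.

0.657

R1: above=0.64, breezy=0.30; AND[a·b] → w = 0.1920
R2: above=0.64, calm=0.90; AND[a·b] → w = 0.5760
R3: below=0.35, breezy=0.30; AND[a·b] → w = 0.1050
Rules with consequent 'minimal': {R1, R2} → strengths 0.1920, 0.5760
Aggregate via t-conorm [a + b − a·b]: 0.6574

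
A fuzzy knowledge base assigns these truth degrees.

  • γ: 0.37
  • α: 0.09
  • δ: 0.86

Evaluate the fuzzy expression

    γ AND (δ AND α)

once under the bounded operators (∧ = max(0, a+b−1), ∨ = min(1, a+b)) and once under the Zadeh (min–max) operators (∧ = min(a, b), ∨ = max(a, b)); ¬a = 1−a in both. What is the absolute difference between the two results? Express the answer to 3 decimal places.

0.090

Under bounded:
  δ AND α = max(0, a+b−1) on (0.86, 0.09) = 0.00
  γ AND (δ AND α) = max(0, a+b−1) on (0.37, 0.00) = 0.00
  → value = 0.0000
Under Zadeh (min–max):
  δ AND α = min(a, b) on (0.86, 0.09) = 0.09
  γ AND (δ AND α) = min(a, b) on (0.37, 0.09) = 0.09
  → value = 0.0900
|0.0000 − 0.0900| = 0.090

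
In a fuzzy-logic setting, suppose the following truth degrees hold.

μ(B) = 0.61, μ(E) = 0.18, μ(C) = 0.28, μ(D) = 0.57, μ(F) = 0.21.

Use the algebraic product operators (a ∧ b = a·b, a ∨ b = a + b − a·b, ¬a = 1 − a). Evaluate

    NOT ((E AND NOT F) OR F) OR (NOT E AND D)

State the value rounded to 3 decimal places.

0.828

NOT F = 1 − 0.2100 = 0.7900
E AND NOT F = a·b on (0.1800, 0.7900) = 0.1422
(E AND NOT F) OR F = a + b − a·b on (0.1422, 0.2100) = 0.3223
NOT ((E AND NOT F) OR F) = 1 − 0.3223 = 0.6777
NOT E = 1 − 0.1800 = 0.8200
NOT E AND D = a·b on (0.8200, 0.5700) = 0.4674
NOT ((E AND NOT F) OR F) OR (NOT E AND D) = a + b − a·b on (0.6777, 0.4674) = 0.8283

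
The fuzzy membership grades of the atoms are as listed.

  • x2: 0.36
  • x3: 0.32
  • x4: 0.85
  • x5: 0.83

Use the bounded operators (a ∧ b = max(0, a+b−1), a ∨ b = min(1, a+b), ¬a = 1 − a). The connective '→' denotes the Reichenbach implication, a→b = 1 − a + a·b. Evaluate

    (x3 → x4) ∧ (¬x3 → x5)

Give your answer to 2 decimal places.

x3 → x4  [Reichenbach: 1 − a + a·b] with a=0.32, b=0.85 → 0.95
¬x3 = 1 − 0.32 = 0.68
¬x3 → x5  [Reichenbach: 1 − a + a·b] with a=0.68, b=0.83 → 0.88
(x3 → x4) ∧ (¬x3 → x5) = max(0, a+b−1) on (0.95, 0.88) = 0.84

0.84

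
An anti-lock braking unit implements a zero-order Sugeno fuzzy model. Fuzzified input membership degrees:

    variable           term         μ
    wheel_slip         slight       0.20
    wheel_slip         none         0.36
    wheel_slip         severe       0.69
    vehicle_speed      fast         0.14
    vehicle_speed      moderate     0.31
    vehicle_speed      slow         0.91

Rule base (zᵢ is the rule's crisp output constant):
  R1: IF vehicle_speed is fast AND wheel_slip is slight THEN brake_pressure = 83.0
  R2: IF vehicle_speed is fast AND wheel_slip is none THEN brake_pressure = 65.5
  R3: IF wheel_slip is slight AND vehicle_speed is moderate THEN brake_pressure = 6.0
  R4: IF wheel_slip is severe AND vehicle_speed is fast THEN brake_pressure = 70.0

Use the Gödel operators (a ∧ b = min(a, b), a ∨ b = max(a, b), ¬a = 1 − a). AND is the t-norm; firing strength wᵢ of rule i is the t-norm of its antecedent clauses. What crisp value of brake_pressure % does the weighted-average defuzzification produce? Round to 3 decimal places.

R1 (z=83.0): fast=0.14, slight=0.20; AND[min(a, b)] → w = 0.14
R2 (z=65.5): fast=0.14, none=0.36; AND[min(a, b)] → w = 0.14
R3 (z=6.0): slight=0.20, moderate=0.31; AND[min(a, b)] → w = 0.20
R4 (z=70.0): severe=0.69, fast=0.14; AND[min(a, b)] → w = 0.14
Weighted average = (0.14·83.0 + 0.14·65.5 + 0.20·6.0 + 0.14·70.0) / (0.14 + 0.14 + 0.20 + 0.14)
  = 31.7900 / 0.6200 = 51.274

51.274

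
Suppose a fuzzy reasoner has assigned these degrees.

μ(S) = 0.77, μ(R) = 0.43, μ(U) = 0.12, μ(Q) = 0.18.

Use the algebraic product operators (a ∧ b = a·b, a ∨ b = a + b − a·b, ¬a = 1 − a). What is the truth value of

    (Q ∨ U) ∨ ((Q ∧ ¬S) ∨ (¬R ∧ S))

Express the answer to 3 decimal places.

Q ∨ U = a + b − a·b on (0.1800, 0.1200) = 0.2784
¬S = 1 − 0.7700 = 0.2300
Q ∧ ¬S = a·b on (0.1800, 0.2300) = 0.0414
¬R = 1 − 0.4300 = 0.5700
¬R ∧ S = a·b on (0.5700, 0.7700) = 0.4389
(Q ∧ ¬S) ∨ (¬R ∧ S) = a + b − a·b on (0.0414, 0.4389) = 0.4621
(Q ∨ U) ∨ ((Q ∧ ¬S) ∨ (¬R ∧ S)) = a + b − a·b on (0.2784, 0.4621) = 0.6119

0.612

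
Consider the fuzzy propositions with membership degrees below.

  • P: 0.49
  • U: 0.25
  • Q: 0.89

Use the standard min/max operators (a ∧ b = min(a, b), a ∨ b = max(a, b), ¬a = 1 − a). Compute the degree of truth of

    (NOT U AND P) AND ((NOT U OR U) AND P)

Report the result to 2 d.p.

NOT U = 1 − 0.25 = 0.75
NOT U AND P = min(a, b) on (0.75, 0.49) = 0.49
NOT U = 1 − 0.25 = 0.75
NOT U OR U = max(a, b) on (0.75, 0.25) = 0.75
(NOT U OR U) AND P = min(a, b) on (0.75, 0.49) = 0.49
(NOT U AND P) AND ((NOT U OR U) AND P) = min(a, b) on (0.49, 0.49) = 0.49

0.49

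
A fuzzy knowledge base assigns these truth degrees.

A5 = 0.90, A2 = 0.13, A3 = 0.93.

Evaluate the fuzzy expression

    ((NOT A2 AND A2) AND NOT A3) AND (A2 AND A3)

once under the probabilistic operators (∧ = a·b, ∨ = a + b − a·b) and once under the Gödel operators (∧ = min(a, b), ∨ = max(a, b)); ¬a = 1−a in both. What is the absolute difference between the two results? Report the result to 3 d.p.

0.069

Under probabilistic:
  NOT A2 = 1 − 0.1300 = 0.8700
  NOT A2 AND A2 = a·b on (0.8700, 0.1300) = 0.1131
  NOT A3 = 1 − 0.9300 = 0.0700
  (NOT A2 AND A2) AND NOT A3 = a·b on (0.1131, 0.0700) = 0.0079
  A2 AND A3 = a·b on (0.1300, 0.9300) = 0.1209
  ((NOT A2 AND A2) AND NOT A3) AND (A2 AND A3) = a·b on (0.0079, 0.1209) = 0.0010
  → value = 0.0010
Under Gödel:
  NOT A2 = 1 − 0.13 = 0.87
  NOT A2 AND A2 = min(a, b) on (0.87, 0.13) = 0.13
  NOT A3 = 1 − 0.93 = 0.07
  (NOT A2 AND A2) AND NOT A3 = min(a, b) on (0.13, 0.07) = 0.07
  A2 AND A3 = min(a, b) on (0.13, 0.93) = 0.13
  ((NOT A2 AND A2) AND NOT A3) AND (A2 AND A3) = min(a, b) on (0.07, 0.13) = 0.07
  → value = 0.0700
|0.0010 − 0.0700| = 0.069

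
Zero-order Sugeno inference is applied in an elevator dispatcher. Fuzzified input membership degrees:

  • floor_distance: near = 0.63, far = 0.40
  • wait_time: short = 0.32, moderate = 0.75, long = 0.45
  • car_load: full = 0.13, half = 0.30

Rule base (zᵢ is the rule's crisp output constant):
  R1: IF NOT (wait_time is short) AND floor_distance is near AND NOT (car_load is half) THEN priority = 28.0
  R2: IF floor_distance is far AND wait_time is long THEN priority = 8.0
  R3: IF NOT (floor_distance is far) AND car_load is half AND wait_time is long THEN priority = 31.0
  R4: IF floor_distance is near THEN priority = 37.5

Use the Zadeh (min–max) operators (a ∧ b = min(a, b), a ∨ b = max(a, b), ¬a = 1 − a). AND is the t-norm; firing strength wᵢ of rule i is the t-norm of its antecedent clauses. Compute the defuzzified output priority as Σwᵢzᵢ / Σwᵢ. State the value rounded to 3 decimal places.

R1 (z=28.0): ¬short=1−0.32=0.68, near=0.63, ¬half=1−0.30=0.70; AND[min(a, b)] → w = 0.63
R2 (z=8.0): far=0.40, long=0.45; AND[min(a, b)] → w = 0.40
R3 (z=31.0): ¬far=1−0.40=0.60, half=0.30, long=0.45; AND[min(a, b)] → w = 0.30
R4 (z=37.5): near=0.63 → w = 0.63
Weighted average = (0.63·28.0 + 0.40·8.0 + 0.30·31.0 + 0.63·37.5) / (0.63 + 0.40 + 0.30 + 0.63)
  = 53.7650 / 1.9600 = 27.431

27.431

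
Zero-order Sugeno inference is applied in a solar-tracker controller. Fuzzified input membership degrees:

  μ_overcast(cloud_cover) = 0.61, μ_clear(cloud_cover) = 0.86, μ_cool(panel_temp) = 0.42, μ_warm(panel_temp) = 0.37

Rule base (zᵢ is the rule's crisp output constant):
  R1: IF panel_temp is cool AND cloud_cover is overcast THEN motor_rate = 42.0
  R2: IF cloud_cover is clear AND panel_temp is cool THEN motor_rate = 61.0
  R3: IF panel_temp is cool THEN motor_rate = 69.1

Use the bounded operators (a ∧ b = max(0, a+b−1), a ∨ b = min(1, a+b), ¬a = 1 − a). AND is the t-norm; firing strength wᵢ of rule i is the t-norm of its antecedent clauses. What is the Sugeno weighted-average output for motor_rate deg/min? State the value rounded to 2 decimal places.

R1 (z=42.0): cool=0.42, overcast=0.61; AND[max(0, a+b−1)] → w = 0.03
R2 (z=61.0): clear=0.86, cool=0.42; AND[max(0, a+b−1)] → w = 0.28
R3 (z=69.1): cool=0.42 → w = 0.42
Weighted average = (0.03·42.0 + 0.28·61.0 + 0.42·69.1) / (0.03 + 0.28 + 0.42)
  = 47.3620 / 0.7300 = 64.88

64.88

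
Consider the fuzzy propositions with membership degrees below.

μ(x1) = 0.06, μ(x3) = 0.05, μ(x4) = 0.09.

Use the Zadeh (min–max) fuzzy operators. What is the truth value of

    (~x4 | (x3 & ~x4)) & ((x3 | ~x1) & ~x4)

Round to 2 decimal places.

~x4 = 1 − 0.09 = 0.91
~x4 = 1 − 0.09 = 0.91
x3 & ~x4 = min(a, b) on (0.05, 0.91) = 0.05
~x4 | (x3 & ~x4) = max(a, b) on (0.91, 0.05) = 0.91
~x1 = 1 − 0.06 = 0.94
x3 | ~x1 = max(a, b) on (0.05, 0.94) = 0.94
~x4 = 1 − 0.09 = 0.91
(x3 | ~x1) & ~x4 = min(a, b) on (0.94, 0.91) = 0.91
(~x4 | (x3 & ~x4)) & ((x3 | ~x1) & ~x4) = min(a, b) on (0.91, 0.91) = 0.91

0.91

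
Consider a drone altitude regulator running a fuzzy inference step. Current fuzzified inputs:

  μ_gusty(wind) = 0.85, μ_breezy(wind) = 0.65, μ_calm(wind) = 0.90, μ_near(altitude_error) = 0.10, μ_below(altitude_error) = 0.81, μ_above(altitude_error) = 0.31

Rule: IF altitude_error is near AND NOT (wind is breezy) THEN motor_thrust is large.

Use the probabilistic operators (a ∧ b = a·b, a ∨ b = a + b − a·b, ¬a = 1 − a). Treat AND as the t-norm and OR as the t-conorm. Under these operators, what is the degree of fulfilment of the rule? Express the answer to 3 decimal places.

firing strength: near=0.10, ¬breezy=1−0.65=0.35; AND[a·b] → w = 0.0350

0.035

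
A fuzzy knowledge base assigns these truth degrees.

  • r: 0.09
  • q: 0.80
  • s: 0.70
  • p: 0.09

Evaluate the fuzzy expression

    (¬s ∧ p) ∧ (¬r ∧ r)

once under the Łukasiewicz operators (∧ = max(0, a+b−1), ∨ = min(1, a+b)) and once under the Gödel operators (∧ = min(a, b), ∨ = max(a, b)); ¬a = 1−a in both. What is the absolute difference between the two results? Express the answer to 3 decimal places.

0.090

Under Łukasiewicz:
  ¬s = 1 − 0.70 = 0.30
  ¬s ∧ p = max(0, a+b−1) on (0.30, 0.09) = 0.00
  ¬r = 1 − 0.09 = 0.91
  ¬r ∧ r = max(0, a+b−1) on (0.91, 0.09) = 0.00
  (¬s ∧ p) ∧ (¬r ∧ r) = max(0, a+b−1) on (0.00, 0.00) = 0.00
  → value = 0.0000
Under Gödel:
  ¬s = 1 − 0.70 = 0.30
  ¬s ∧ p = min(a, b) on (0.30, 0.09) = 0.09
  ¬r = 1 − 0.09 = 0.91
  ¬r ∧ r = min(a, b) on (0.91, 0.09) = 0.09
  (¬s ∧ p) ∧ (¬r ∧ r) = min(a, b) on (0.09, 0.09) = 0.09
  → value = 0.0900
|0.0000 − 0.0900| = 0.090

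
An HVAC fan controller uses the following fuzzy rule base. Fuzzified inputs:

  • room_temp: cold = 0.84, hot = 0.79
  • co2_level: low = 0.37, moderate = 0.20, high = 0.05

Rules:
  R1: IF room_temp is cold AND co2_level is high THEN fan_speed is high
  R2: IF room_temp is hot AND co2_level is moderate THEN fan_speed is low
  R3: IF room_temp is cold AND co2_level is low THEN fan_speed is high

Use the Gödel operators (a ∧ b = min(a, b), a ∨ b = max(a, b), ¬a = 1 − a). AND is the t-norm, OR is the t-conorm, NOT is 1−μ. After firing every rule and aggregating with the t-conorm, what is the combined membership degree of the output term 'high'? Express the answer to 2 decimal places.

R1: cold=0.84, high=0.05; AND[min(a, b)] → w = 0.05
R2: hot=0.79, moderate=0.20; AND[min(a, b)] → w = 0.20
R3: cold=0.84, low=0.37; AND[min(a, b)] → w = 0.37
Rules with consequent 'high': {R1, R3} → strengths 0.05, 0.37
Aggregate via t-conorm [max(a, b)]: 0.37

0.37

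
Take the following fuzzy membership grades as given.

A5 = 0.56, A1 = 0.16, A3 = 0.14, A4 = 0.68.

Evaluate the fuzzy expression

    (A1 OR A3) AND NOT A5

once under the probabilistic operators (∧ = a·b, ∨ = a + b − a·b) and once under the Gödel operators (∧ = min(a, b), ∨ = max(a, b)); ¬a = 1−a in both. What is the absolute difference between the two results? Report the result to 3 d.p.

0.038

Under probabilistic:
  A1 OR A3 = a + b − a·b on (0.1600, 0.1400) = 0.2776
  NOT A5 = 1 − 0.5600 = 0.4400
  (A1 OR A3) AND NOT A5 = a·b on (0.2776, 0.4400) = 0.1221
  → value = 0.1221
Under Gödel:
  A1 OR A3 = max(a, b) on (0.16, 0.14) = 0.16
  NOT A5 = 1 − 0.56 = 0.44
  (A1 OR A3) AND NOT A5 = min(a, b) on (0.16, 0.44) = 0.16
  → value = 0.1600
|0.1221 − 0.1600| = 0.038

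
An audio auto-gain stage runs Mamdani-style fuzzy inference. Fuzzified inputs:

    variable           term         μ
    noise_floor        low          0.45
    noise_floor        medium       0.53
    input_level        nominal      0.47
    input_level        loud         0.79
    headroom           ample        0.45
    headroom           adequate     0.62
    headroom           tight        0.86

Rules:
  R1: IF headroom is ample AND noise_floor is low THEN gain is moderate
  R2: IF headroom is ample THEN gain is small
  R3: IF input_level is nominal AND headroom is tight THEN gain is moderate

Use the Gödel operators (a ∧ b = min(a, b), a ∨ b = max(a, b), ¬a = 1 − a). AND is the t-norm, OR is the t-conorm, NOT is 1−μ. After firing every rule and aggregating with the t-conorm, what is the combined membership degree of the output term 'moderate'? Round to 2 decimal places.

0.47

R1: ample=0.45, low=0.45; AND[min(a, b)] → w = 0.45
R2: ample=0.45 → w = 0.45
R3: nominal=0.47, tight=0.86; AND[min(a, b)] → w = 0.47
Rules with consequent 'moderate': {R1, R3} → strengths 0.45, 0.47
Aggregate via t-conorm [max(a, b)]: 0.47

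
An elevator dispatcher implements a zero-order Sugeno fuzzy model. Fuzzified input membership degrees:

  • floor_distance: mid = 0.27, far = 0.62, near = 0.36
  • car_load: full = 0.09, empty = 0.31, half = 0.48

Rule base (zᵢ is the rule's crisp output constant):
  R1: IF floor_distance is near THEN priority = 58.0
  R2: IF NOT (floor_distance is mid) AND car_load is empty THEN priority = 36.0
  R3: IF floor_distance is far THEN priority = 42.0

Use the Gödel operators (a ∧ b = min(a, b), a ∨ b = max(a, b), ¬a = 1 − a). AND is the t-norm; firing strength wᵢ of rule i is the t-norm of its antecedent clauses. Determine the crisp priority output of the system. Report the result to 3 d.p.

R1 (z=58.0): near=0.36 → w = 0.36
R2 (z=36.0): ¬mid=1−0.27=0.73, empty=0.31; AND[min(a, b)] → w = 0.31
R3 (z=42.0): far=0.62 → w = 0.62
Weighted average = (0.36·58.0 + 0.31·36.0 + 0.62·42.0) / (0.36 + 0.31 + 0.62)
  = 58.0800 / 1.2900 = 45.023

45.023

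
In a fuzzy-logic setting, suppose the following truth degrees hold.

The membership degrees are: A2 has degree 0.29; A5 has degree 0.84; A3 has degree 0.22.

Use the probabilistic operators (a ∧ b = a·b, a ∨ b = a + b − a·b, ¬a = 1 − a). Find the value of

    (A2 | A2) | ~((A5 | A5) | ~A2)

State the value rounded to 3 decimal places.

0.500

A2 | A2 = a + b − a·b on (0.2900, 0.2900) = 0.4959
A5 | A5 = a + b − a·b on (0.8400, 0.8400) = 0.9744
~A2 = 1 − 0.2900 = 0.7100
(A5 | A5) | ~A2 = a + b − a·b on (0.9744, 0.7100) = 0.9926
~((A5 | A5) | ~A2) = 1 − 0.9926 = 0.0074
(A2 | A2) | ~((A5 | A5) | ~A2) = a + b − a·b on (0.4959, 0.0074) = 0.4996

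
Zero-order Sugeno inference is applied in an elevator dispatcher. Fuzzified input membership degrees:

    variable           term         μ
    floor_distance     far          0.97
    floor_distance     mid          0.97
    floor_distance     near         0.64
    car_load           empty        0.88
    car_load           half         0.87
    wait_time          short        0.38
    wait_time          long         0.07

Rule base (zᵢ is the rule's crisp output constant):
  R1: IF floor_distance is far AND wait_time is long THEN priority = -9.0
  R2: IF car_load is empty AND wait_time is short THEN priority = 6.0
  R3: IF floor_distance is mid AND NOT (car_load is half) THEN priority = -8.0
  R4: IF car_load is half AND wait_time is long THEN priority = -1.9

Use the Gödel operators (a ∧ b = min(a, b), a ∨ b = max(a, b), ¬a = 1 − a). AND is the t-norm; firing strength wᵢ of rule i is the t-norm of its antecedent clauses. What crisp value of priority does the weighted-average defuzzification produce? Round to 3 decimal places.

0.734

R1 (z=-9.0): far=0.97, long=0.07; AND[min(a, b)] → w = 0.07
R2 (z=6.0): empty=0.88, short=0.38; AND[min(a, b)] → w = 0.38
R3 (z=-8.0): mid=0.97, ¬half=1−0.87=0.13; AND[min(a, b)] → w = 0.13
R4 (z=-1.9): half=0.87, long=0.07; AND[min(a, b)] → w = 0.07
Weighted average = (0.07·-9.0 + 0.38·6.0 + 0.13·-8.0 + 0.07·-1.9) / (0.07 + 0.38 + 0.13 + 0.07)
  = 0.4770 / 0.6500 = 0.734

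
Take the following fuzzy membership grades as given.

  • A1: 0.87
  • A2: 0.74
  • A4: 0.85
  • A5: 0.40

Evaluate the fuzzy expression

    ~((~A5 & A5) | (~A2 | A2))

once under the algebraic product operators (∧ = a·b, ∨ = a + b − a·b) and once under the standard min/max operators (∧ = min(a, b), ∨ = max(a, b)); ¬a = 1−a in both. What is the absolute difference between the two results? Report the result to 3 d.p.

0.114

Under algebraic product:
  ~A5 = 1 − 0.4000 = 0.6000
  ~A5 & A5 = a·b on (0.6000, 0.4000) = 0.2400
  ~A2 = 1 − 0.7400 = 0.2600
  ~A2 | A2 = a + b − a·b on (0.2600, 0.7400) = 0.8076
  (~A5 & A5) | (~A2 | A2) = a + b − a·b on (0.2400, 0.8076) = 0.8538
  ~((~A5 & A5) | (~A2 | A2)) = 1 − 0.8538 = 0.1462
  → value = 0.1462
Under standard min/max:
  ~A5 = 1 − 0.40 = 0.60
  ~A5 & A5 = min(a, b) on (0.60, 0.40) = 0.40
  ~A2 = 1 − 0.74 = 0.26
  ~A2 | A2 = max(a, b) on (0.26, 0.74) = 0.74
  (~A5 & A5) | (~A2 | A2) = max(a, b) on (0.40, 0.74) = 0.74
  ~((~A5 & A5) | (~A2 | A2)) = 1 − 0.74 = 0.26
  → value = 0.2600
|0.1462 − 0.2600| = 0.114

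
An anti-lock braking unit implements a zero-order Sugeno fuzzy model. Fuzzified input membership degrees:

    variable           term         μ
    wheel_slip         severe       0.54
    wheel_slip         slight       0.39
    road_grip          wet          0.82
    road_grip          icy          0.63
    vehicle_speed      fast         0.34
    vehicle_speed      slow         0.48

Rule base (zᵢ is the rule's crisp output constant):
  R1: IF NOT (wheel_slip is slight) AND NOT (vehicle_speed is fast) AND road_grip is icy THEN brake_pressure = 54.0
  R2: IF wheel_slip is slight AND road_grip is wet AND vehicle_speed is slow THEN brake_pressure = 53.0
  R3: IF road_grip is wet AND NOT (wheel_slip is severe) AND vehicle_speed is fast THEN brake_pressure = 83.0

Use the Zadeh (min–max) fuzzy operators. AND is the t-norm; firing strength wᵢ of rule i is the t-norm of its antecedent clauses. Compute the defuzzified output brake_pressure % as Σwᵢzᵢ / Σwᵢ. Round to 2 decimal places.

R1 (z=54.0): ¬slight=1−0.39=0.61, ¬fast=1−0.34=0.66, icy=0.63; AND[min(a, b)] → w = 0.61
R2 (z=53.0): slight=0.39, wet=0.82, slow=0.48; AND[min(a, b)] → w = 0.39
R3 (z=83.0): wet=0.82, ¬severe=1−0.54=0.46, fast=0.34; AND[min(a, b)] → w = 0.34
Weighted average = (0.61·54.0 + 0.39·53.0 + 0.34·83.0) / (0.61 + 0.39 + 0.34)
  = 81.8300 / 1.3400 = 61.07

61.07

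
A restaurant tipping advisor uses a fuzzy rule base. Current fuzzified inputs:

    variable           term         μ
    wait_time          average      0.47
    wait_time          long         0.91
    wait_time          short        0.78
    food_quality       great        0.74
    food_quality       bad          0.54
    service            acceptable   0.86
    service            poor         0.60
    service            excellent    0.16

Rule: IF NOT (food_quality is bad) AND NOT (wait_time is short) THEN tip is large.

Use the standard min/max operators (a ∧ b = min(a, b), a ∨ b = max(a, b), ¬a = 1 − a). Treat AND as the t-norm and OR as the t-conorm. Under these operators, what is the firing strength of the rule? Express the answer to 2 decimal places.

0.22

firing strength: ¬bad=1−0.54=0.46, ¬short=1−0.78=0.22; AND[min(a, b)] → w = 0.22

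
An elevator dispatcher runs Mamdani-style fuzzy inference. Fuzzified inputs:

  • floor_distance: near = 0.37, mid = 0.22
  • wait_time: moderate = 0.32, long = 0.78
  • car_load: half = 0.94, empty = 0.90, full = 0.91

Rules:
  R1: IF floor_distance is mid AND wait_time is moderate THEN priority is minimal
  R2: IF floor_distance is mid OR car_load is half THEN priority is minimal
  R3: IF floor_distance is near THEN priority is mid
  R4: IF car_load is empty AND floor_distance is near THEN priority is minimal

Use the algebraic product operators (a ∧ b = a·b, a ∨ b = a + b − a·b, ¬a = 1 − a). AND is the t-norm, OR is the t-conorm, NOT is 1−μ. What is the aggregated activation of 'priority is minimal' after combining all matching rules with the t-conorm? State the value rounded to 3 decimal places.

R1: mid=0.22, moderate=0.32; AND[a·b] → w = 0.0704
R2: mid=0.22, half=0.94; OR[a + b − a·b] → w = 0.9532
R3: near=0.37 → w = 0.3700
R4: empty=0.90, near=0.37; AND[a·b] → w = 0.3330
Rules with consequent 'minimal': {R1, R2, R4} → strengths 0.0704, 0.9532, 0.3330
Aggregate via t-conorm [a + b − a·b]: 0.9710

0.971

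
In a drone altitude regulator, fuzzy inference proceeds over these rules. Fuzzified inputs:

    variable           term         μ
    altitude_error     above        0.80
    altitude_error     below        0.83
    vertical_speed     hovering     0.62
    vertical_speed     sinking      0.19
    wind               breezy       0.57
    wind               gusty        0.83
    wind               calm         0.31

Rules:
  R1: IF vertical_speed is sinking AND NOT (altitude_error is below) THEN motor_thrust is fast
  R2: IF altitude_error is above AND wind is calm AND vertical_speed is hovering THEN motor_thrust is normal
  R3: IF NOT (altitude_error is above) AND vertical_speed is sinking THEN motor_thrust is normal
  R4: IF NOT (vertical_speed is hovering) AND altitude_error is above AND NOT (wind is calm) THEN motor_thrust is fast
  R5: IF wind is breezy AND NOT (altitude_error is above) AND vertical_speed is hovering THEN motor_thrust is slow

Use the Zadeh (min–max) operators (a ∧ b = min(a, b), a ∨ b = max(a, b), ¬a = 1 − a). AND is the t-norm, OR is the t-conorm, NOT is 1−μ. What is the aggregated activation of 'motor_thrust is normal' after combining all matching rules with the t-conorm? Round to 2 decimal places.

0.31

R1: sinking=0.19, ¬below=1−0.83=0.17; AND[min(a, b)] → w = 0.17
R2: above=0.80, calm=0.31, hovering=0.62; AND[min(a, b)] → w = 0.31
R3: ¬above=1−0.80=0.20, sinking=0.19; AND[min(a, b)] → w = 0.19
R4: ¬hovering=1−0.62=0.38, above=0.80, ¬calm=1−0.31=0.69; AND[min(a, b)] → w = 0.38
R5: breezy=0.57, ¬above=1−0.80=0.20, hovering=0.62; AND[min(a, b)] → w = 0.20
Rules with consequent 'normal': {R2, R3} → strengths 0.31, 0.19
Aggregate via t-conorm [max(a, b)]: 0.31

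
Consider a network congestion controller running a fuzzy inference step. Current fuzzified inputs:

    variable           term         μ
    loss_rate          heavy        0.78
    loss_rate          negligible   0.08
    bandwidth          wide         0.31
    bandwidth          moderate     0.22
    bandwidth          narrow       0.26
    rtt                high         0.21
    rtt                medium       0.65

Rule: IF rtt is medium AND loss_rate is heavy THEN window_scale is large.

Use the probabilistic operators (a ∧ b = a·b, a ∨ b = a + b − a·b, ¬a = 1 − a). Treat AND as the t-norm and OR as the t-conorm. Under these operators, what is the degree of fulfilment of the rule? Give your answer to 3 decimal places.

firing strength: medium=0.65, heavy=0.78; AND[a·b] → w = 0.5070

0.507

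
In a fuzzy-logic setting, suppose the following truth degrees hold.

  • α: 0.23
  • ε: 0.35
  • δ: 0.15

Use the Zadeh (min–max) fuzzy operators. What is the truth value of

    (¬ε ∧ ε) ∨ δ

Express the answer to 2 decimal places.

0.35

¬ε = 1 − 0.35 = 0.65
¬ε ∧ ε = min(a, b) on (0.65, 0.35) = 0.35
(¬ε ∧ ε) ∨ δ = max(a, b) on (0.35, 0.15) = 0.35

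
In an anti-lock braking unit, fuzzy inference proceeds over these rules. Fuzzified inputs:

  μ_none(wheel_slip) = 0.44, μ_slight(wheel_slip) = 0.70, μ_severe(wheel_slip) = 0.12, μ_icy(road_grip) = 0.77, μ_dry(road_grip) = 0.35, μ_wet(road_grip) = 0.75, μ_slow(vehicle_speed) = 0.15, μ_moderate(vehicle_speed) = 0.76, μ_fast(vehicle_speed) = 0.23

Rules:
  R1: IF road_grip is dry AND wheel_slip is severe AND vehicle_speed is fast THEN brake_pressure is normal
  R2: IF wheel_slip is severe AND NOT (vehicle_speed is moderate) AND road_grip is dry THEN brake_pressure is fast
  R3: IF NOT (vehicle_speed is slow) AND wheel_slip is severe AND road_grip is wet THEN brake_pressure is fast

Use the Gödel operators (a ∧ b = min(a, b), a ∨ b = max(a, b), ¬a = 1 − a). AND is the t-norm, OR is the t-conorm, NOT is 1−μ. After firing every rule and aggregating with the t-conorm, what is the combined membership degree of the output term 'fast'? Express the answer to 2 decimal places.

R1: dry=0.35, severe=0.12, fast=0.23; AND[min(a, b)] → w = 0.12
R2: severe=0.12, ¬moderate=1−0.76=0.24, dry=0.35; AND[min(a, b)] → w = 0.12
R3: ¬slow=1−0.15=0.85, severe=0.12, wet=0.75; AND[min(a, b)] → w = 0.12
Rules with consequent 'fast': {R2, R3} → strengths 0.12, 0.12
Aggregate via t-conorm [max(a, b)]: 0.12

0.12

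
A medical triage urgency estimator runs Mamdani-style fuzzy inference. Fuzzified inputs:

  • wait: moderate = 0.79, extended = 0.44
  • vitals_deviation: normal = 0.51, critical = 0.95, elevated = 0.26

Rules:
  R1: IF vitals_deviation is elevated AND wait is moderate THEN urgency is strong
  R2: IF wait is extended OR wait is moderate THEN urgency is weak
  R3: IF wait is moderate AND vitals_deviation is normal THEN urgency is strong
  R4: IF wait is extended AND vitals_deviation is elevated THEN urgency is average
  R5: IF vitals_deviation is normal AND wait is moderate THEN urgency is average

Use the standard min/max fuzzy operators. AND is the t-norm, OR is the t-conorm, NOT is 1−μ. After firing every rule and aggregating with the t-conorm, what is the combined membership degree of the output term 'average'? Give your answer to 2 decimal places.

0.51

R1: elevated=0.26, moderate=0.79; AND[min(a, b)] → w = 0.26
R2: extended=0.44, moderate=0.79; OR[max(a, b)] → w = 0.79
R3: moderate=0.79, normal=0.51; AND[min(a, b)] → w = 0.51
R4: extended=0.44, elevated=0.26; AND[min(a, b)] → w = 0.26
R5: normal=0.51, moderate=0.79; AND[min(a, b)] → w = 0.51
Rules with consequent 'average': {R4, R5} → strengths 0.26, 0.51
Aggregate via t-conorm [max(a, b)]: 0.51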